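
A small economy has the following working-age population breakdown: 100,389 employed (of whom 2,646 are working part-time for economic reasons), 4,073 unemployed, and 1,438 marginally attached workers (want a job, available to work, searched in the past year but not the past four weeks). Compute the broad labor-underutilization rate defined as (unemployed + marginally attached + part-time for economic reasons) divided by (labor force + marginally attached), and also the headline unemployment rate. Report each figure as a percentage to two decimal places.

Broad underutilization rate ≈ 7.70%; headline unemployment rate ≈ 3.90%.

Labor force = 100,389 + 4,073 = 104,462.
Numerator = 4,073 + 1,438 + 2,646 = 8,157.
Denominator = 104,462 + 1,438 = 105,900.
Broad rate = 8,157 / 105,900 = 7.70%.
Headline unemployment rate = 4,073 / 104,462 = 3.90%.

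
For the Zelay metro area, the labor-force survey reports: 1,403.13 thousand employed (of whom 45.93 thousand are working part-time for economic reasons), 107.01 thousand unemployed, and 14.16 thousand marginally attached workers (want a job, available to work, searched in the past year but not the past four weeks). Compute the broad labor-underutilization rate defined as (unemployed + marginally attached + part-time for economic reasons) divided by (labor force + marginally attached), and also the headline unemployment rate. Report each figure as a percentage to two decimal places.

Broad underutilization rate ≈ 10.96%; headline unemployment rate ≈ 7.09%.

Labor force = 1,403.13 + 107.01 = 1,510.14 thousand.
Numerator = 107.01 + 14.16 + 45.93 = 167.10 thousand.
Denominator = 1,510.14 + 14.16 = 1,524.30 thousand.
Broad rate = 167.10 / 1,524.30 = 10.96%.
Headline unemployment rate = 107.01 / 1,510.14 = 7.09%.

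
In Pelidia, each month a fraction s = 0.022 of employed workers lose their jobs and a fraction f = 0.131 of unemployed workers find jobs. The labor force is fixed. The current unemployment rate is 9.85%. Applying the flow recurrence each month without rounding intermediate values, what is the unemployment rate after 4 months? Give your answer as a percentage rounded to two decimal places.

Unemployment rate after four months ≈ 12.05%.

With a fixed labor force, u_{t+1} = u_t + s·(1−u_t) − f·u_t = u_t·(1−s−f) + s.
Here 1−s−f = 0.847 and s = 0.022.
u_1 = 0.098500 × 0.847 + 0.022 = 0.105430.
u_2 = 0.105430 × 0.847 + 0.022 = 0.111299.
u_3 = 0.111299 × 0.847 + 0.022 = 0.116270.
u_4 = 0.116270 × 0.847 + 0.022 = 0.120481.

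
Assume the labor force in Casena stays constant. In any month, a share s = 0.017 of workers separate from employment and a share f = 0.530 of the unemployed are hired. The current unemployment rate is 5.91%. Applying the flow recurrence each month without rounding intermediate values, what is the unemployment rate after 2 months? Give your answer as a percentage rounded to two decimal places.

Unemployment rate after two months ≈ 3.68%.

With a fixed labor force, u_{t+1} = u_t + s·(1−u_t) − f·u_t = u_t·(1−s−f) + s.
Here 1−s−f = 0.453 and s = 0.017.
u_1 = 0.059100 × 0.453 + 0.017 = 0.043772.
u_2 = 0.043772 × 0.453 + 0.017 = 0.036829.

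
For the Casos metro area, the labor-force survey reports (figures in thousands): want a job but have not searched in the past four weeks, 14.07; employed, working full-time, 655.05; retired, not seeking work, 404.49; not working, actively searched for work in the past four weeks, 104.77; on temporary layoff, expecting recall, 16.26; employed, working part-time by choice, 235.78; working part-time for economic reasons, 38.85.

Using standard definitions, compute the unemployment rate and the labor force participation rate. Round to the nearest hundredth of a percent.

Employed = 655.05 + 235.78 + 38.85 = 929.68 thousand (anyone who worked, including part-time for economic reasons, counts as employed).
Unemployed = 104.77 + 16.26 = 121.03 thousand (jobless and actively searching, or on temporary layoff).
Labor force = 929.68 + 121.03 = 1,050.71 thousand.
Not in labor force = 14.07 + 404.49 = 418.56 thousand (those not working and not actively searching are outside the labor force — including those who want a job but have given up searching).
Civilian working-age population = 1,050.71 + 418.56 = 1,469.27 thousand.
Unemployment rate = 121.03 / 1,050.71 = 11.52%.
Labor force participation rate = 1,050.71 / 1,469.27 = 71.51%.

Unemployment rate ≈ 11.52%; labor force participation rate ≈ 71.51%.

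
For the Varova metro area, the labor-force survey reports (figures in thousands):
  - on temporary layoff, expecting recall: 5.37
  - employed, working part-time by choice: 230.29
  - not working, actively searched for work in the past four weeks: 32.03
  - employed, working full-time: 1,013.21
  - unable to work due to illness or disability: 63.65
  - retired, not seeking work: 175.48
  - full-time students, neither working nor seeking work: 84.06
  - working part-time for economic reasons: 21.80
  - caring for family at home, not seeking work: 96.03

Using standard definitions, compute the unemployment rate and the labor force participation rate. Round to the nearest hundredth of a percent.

Employed = 230.29 + 1,013.21 + 21.80 = 1,265.30 thousand (anyone who worked, including part-time for economic reasons, counts as employed).
Unemployed = 5.37 + 32.03 = 37.40 thousand (jobless and actively searching, or on temporary layoff).
Labor force = 1,265.30 + 37.40 = 1,302.70 thousand.
Not in labor force = 63.65 + 175.48 + 84.06 + 96.03 = 419.22 thousand (those not working and not actively searching are outside the labor force).
Civilian working-age population = 1,302.70 + 419.22 = 1,721.92 thousand.
Unemployment rate = 37.40 / 1,302.70 = 2.87%.
Labor force participation rate = 1,302.70 / 1,721.92 = 75.65%.

Unemployment rate ≈ 2.87%; labor force participation rate ≈ 75.65%.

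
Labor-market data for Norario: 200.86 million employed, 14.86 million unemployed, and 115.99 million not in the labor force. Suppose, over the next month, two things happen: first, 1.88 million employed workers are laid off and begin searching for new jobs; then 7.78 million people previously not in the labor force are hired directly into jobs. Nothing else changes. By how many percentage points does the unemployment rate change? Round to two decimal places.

Initially, labor force = 200.86 + 14.86 = 215.72 million, so u = 14.86/215.72 = 6.89%.
After the first change, employed falls and unemployed rises by 1.88; labor force unchanged → E = 198.98, U = 16.74, labor force = 215.72 million.
After the second change, employed and labor force both rise by 7.78; unemployed unchanged → E = 206.76, U = 16.74, labor force = 223.50 million.
New unemployment rate = 16.74 / 223.50 = 7.49%.
Change = 7.49% − 6.89% = +0.60 percentage points.

The unemployment rate changes by +0.60 percentage points.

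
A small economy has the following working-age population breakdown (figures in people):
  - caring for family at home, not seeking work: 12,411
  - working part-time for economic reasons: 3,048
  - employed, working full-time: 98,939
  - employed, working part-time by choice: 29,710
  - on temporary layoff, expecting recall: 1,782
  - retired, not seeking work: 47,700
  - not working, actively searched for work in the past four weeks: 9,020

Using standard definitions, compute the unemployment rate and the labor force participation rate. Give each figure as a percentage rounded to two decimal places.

Unemployment rate ≈ 7.58%; labor force participation rate ≈ 70.33%.

Employed = 3,048 + 98,939 + 29,710 = 131,697 (anyone who worked, including part-time for economic reasons, counts as employed).
Unemployed = 1,782 + 9,020 = 10,802 (jobless and actively searching, or on temporary layoff).
Labor force = 131,697 + 10,802 = 142,499.
Not in labor force = 12,411 + 47,700 = 60,111 (those not working and not actively searching are outside the labor force).
Civilian working-age population = 142,499 + 60,111 = 202,610.
Unemployment rate = 10,802 / 142,499 = 7.58%.
Labor force participation rate = 142,499 / 202,610 = 70.33%.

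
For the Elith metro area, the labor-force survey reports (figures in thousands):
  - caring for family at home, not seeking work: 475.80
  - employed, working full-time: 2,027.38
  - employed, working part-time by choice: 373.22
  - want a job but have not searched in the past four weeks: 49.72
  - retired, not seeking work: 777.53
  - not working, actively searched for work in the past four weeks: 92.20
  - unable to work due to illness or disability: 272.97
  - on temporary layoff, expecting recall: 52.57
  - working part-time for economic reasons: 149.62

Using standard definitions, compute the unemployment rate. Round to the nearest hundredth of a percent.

Unemployment rate ≈ 5.37%.

Employed = 2,027.38 + 373.22 + 149.62 = 2,550.22 thousand (anyone who worked, including part-time for economic reasons, counts as employed).
Unemployed = 92.20 + 52.57 = 144.77 thousand (jobless and actively searching, or on temporary layoff).
Labor force = 2,550.22 + 144.77 = 2,694.99 thousand.
Unemployment rate = 144.77 / 2,694.99 = 5.37%.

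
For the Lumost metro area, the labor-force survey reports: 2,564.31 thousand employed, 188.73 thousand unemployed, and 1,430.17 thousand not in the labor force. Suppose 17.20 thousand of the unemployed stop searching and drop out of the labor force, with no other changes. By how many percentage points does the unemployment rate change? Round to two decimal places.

Initially, labor force = 2,564.31 + 188.73 = 2,753.04 thousand, so u = 188.73/2,753.04 = 6.86%.
After the change, unemployed and labor force both fall by 17.20 → E = 2,564.31, U = 171.53, labor force = 2,735.84 thousand.
New unemployment rate = 171.53 / 2,735.84 = 6.27%.
Change = 6.27% − 6.86% = −0.59 percentage points.

The unemployment rate changes by −0.59 percentage points.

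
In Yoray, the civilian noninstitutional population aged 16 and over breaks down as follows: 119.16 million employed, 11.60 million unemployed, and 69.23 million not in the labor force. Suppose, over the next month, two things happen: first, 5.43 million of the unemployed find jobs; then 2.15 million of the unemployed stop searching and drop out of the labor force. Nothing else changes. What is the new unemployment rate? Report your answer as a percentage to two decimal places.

Initially, labor force = 119.16 + 11.60 = 130.76 million, so u = 11.60/130.76 = 8.87%.
After the first change, unemployed falls and employed rises by 5.43; labor force unchanged → E = 124.59, U = 6.17, labor force = 130.76 million.
After the second change, unemployed and labor force both fall by 2.15 → E = 124.59, U = 4.02, labor force = 128.61 million.
New unemployment rate = 4.02 / 128.61 = 3.13%.

New unemployment rate ≈ 3.13%.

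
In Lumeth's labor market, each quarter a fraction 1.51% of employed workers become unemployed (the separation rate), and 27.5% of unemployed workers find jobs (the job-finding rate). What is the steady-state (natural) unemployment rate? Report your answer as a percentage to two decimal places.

At steady state the flows balance: s·E = f·U, so U/(E+U) = s/(s+f).
u* = 1.51 / (1.51 + 27.5) = 1.51 / 29.01 = 5.21%.

Steady-state unemployment rate ≈ 5.21%.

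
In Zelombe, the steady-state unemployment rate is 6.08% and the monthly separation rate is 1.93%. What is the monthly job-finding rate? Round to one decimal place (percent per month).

Job-finding rate ≈ 29.8% per month.

From u* = s/(s+f): f = s·(1−u)/u.
f = 1.93 × (1 − 0.0608) / 0.0608 = 1.8127 / 0.0608 ≈ 29.8% per month.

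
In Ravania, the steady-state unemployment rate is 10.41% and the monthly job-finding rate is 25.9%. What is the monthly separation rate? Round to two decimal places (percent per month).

From u* = s/(s+f): s = u·f/(1−u).
s = 0.1041 × 25.9 / (1 − 0.1041) = 2.6962 / 0.8959 ≈ 3.01% per month.

Separation rate ≈ 3.01% per month.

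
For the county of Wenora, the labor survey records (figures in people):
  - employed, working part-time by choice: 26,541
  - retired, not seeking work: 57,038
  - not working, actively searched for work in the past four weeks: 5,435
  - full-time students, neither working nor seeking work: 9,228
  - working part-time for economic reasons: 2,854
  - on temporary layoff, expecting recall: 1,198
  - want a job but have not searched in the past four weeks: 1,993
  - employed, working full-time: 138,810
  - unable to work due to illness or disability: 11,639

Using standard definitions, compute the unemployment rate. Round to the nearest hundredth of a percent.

Employed = 26,541 + 2,854 + 138,810 = 168,205 (anyone who worked, including part-time for economic reasons, counts as employed).
Unemployed = 5,435 + 1,198 = 6,633 (jobless and actively searching, or on temporary layoff).
Labor force = 168,205 + 6,633 = 174,838.
Unemployment rate = 6,633 / 174,838 = 3.79%.

Unemployment rate ≈ 3.79%.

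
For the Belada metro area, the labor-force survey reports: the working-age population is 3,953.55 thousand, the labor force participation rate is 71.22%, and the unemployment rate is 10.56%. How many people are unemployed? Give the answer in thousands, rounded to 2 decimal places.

About 297.34 thousand are unemployed.

Labor force = 0.7122 × 3,953.55 = 2,815.72 thousand.
Unemployed = 0.1056 × 2,815.72 ≈ 297.34 thousand.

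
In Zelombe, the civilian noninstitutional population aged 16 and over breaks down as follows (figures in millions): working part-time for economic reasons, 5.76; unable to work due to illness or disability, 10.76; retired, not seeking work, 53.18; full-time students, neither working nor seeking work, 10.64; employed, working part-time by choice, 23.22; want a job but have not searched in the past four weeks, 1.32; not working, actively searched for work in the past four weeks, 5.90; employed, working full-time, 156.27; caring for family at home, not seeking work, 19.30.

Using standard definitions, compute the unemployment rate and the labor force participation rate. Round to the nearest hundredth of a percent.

Employed = 5.76 + 23.22 + 156.27 = 185.25 million (anyone who worked, including part-time for economic reasons, counts as employed).
Unemployed = 5.90 million.
Labor force = 185.25 + 5.90 = 191.15 million.
Not in labor force = 10.76 + 53.18 + 10.64 + 1.32 + 19.30 = 95.20 million (those not working and not actively searching are outside the labor force — including those who want a job but have given up searching).
Civilian working-age population = 191.15 + 95.20 = 286.35 million.
Unemployment rate = 5.90 / 191.15 = 3.09%.
Labor force participation rate = 191.15 / 286.35 = 66.75%.

Unemployment rate ≈ 3.09%; labor force participation rate ≈ 66.75%.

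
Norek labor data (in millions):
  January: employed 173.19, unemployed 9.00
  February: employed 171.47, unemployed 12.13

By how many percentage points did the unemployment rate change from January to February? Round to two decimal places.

January: labor force = 173.19 + 9.00 = 182.19; u = 9.00/182.19 = 4.94%.
February: labor force = 171.47 + 12.13 = 183.60; u = 12.13/183.60 = 6.61%.
Change = 6.61% − 4.94% = +1.67 pp.

The unemployment rate changed by +1.67 percentage points.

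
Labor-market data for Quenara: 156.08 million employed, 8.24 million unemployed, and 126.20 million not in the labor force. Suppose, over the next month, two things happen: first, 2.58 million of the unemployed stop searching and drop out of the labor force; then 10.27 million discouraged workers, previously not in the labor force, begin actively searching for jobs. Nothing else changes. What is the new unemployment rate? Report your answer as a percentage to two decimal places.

New unemployment rate ≈ 9.26%.

Initially, labor force = 156.08 + 8.24 = 164.32 million, so u = 8.24/164.32 = 5.01%.
After the first change, unemployed and labor force both fall by 2.58 → E = 156.08, U = 5.66, labor force = 161.74 million.
After the second change, unemployed and labor force both rise by 10.27 → E = 156.08, U = 15.93, labor force = 172.01 million.
New unemployment rate = 15.93 / 172.01 = 9.26%.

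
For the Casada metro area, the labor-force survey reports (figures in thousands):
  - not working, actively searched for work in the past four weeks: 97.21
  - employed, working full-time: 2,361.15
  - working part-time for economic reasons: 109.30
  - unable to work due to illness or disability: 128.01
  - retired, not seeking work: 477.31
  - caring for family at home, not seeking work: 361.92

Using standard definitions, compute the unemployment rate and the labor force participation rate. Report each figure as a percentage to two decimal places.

Employed = 2,361.15 + 109.30 = 2,470.45 thousand (anyone who worked, including part-time for economic reasons, counts as employed).
Unemployed = 97.21 thousand.
Labor force = 2,470.45 + 97.21 = 2,567.66 thousand.
Not in labor force = 128.01 + 477.31 + 361.92 = 967.24 thousand (those not working and not actively searching are outside the labor force).
Civilian working-age population = 2,567.66 + 967.24 = 3,534.90 thousand.
Unemployment rate = 97.21 / 2,567.66 = 3.79%.
Labor force participation rate = 2,567.66 / 3,534.90 = 72.64%.

Unemployment rate ≈ 3.79%; labor force participation rate ≈ 72.64%.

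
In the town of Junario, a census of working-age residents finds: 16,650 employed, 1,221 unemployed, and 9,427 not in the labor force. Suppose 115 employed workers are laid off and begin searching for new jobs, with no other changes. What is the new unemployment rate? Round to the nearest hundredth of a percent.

Initially, labor force = 16,650 + 1,221 = 17,871, so u = 1,221/17,871 = 6.83%.
After the change, employed falls and unemployed rises by 115; labor force unchanged → E = 16,535, U = 1,336, labor force = 17,871.
New unemployment rate = 1,336 / 17,871 = 7.48%.

New unemployment rate ≈ 7.48%.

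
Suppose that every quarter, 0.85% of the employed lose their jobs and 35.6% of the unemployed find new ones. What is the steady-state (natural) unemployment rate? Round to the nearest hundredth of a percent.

At steady state the flows balance: s·E = f·U, so U/(E+U) = s/(s+f).
u* = 0.85 / (0.85 + 35.6) = 0.85 / 36.45 = 2.33%.

Steady-state unemployment rate ≈ 2.33%.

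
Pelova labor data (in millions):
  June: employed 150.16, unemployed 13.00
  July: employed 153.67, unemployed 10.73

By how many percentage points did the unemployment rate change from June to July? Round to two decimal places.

The unemployment rate changed by −1.44 percentage points.

June: labor force = 150.16 + 13.00 = 163.16; u = 13.00/163.16 = 7.97%.
July: labor force = 153.67 + 10.73 = 164.40; u = 10.73/164.40 = 6.53%.
Change = 6.53% − 7.97% = −1.44 pp.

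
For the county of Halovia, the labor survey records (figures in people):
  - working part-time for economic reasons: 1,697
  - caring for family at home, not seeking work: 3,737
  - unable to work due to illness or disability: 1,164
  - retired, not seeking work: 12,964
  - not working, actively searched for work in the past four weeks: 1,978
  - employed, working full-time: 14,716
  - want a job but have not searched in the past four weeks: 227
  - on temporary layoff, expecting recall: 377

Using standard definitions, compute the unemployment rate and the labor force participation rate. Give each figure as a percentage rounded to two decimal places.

Unemployment rate ≈ 12.55%; labor force participation rate ≈ 50.92%.

Employed = 1,697 + 14,716 = 16,413 (anyone who worked, including part-time for economic reasons, counts as employed).
Unemployed = 1,978 + 377 = 2,355 (jobless and actively searching, or on temporary layoff).
Labor force = 16,413 + 2,355 = 18,768.
Not in labor force = 3,737 + 1,164 + 12,964 + 227 = 18,092 (those not working and not actively searching are outside the labor force — including those who want a job but have given up searching).
Civilian working-age population = 18,768 + 18,092 = 36,860.
Unemployment rate = 2,355 / 18,768 = 12.55%.
Labor force participation rate = 18,768 / 36,860 = 50.92%.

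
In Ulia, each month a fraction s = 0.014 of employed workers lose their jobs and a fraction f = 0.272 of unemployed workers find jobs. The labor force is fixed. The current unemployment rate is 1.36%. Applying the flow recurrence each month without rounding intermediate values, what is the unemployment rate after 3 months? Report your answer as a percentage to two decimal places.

Unemployment rate after three months ≈ 3.61%.

With a fixed labor force, u_{t+1} = u_t + s·(1−u_t) − f·u_t = u_t·(1−s−f) + s.
Here 1−s−f = 0.714 and s = 0.014.
u_1 = 0.013600 × 0.714 + 0.014 = 0.023710.
u_2 = 0.023710 × 0.714 + 0.014 = 0.030929.
u_3 = 0.030929 × 0.714 + 0.014 = 0.036083.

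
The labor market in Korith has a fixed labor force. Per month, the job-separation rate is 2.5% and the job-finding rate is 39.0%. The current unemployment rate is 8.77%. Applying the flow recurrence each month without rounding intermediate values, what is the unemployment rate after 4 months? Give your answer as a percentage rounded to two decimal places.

With a fixed labor force, u_{t+1} = u_t + s·(1−u_t) − f·u_t = u_t·(1−s−f) + s.
Here 1−s−f = 0.585 and s = 0.025.
u_1 = 0.087700 × 0.585 + 0.025 = 0.076304.
u_2 = 0.076304 × 0.585 + 0.025 = 0.069638.
u_3 = 0.069638 × 0.585 + 0.025 = 0.065738.
u_4 = 0.065738 × 0.585 + 0.025 = 0.063457.

Unemployment rate after four months ≈ 6.35%.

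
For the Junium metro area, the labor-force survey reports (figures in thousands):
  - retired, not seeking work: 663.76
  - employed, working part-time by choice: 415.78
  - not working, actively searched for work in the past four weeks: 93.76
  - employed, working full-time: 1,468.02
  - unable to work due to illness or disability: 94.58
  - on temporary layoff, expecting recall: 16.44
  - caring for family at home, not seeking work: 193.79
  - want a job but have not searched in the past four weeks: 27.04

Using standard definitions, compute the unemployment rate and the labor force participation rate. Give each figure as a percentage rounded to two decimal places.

Unemployment rate ≈ 5.53%; labor force participation rate ≈ 67.07%.

Employed = 415.78 + 1,468.02 = 1,883.80 thousand.
Unemployed = 93.76 + 16.44 = 110.20 thousand (jobless and actively searching, or on temporary layoff).
Labor force = 1,883.80 + 110.20 = 1,994.00 thousand.
Not in labor force = 663.76 + 94.58 + 193.79 + 27.04 = 979.17 thousand (those not working and not actively searching are outside the labor force — including those who want a job but have given up searching).
Civilian working-age population = 1,994.00 + 979.17 = 2,973.17 thousand.
Unemployment rate = 110.20 / 1,994.00 = 5.53%.
Labor force participation rate = 1,994.00 / 2,973.17 = 67.07%.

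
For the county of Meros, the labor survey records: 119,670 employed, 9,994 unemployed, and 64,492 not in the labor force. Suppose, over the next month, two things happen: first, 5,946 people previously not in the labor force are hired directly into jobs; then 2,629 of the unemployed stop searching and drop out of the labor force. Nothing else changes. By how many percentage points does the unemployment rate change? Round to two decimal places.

The unemployment rate changes by −2.17 percentage points.

Initially, labor force = 119,670 + 9,994 = 129,664, so u = 9,994/129,664 = 7.71%.
After the first change, employed and labor force both rise by 5,946; unemployed unchanged → E = 125,616, U = 9,994, labor force = 135,610.
After the second change, unemployed and labor force both fall by 2,629 → E = 125,616, U = 7,365, labor force = 132,981.
New unemployment rate = 7,365 / 132,981 = 5.54%.
Change = 5.54% − 7.71% = −2.17 percentage points.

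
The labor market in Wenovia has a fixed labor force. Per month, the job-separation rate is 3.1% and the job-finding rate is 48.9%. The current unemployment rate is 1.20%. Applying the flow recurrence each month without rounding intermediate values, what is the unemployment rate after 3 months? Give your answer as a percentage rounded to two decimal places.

Unemployment rate after three months ≈ 5.43%.

With a fixed labor force, u_{t+1} = u_t + s·(1−u_t) − f·u_t = u_t·(1−s−f) + s.
Here 1−s−f = 0.480 and s = 0.031.
u_1 = 0.012000 × 0.480 + 0.031 = 0.036760.
u_2 = 0.036760 × 0.480 + 0.031 = 0.048645.
u_3 = 0.048645 × 0.480 + 0.031 = 0.054350.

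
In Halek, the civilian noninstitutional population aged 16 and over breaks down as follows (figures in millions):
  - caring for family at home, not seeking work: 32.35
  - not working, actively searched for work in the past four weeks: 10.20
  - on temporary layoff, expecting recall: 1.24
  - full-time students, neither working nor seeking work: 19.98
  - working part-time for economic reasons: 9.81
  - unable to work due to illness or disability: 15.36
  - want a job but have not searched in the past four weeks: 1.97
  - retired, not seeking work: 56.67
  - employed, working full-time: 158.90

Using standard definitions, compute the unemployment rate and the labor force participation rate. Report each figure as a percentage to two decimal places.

Unemployment rate ≈ 6.35%; labor force participation rate ≈ 58.78%.

Employed = 9.81 + 158.90 = 168.71 million (anyone who worked, including part-time for economic reasons, counts as employed).
Unemployed = 10.20 + 1.24 = 11.44 million (jobless and actively searching, or on temporary layoff).
Labor force = 168.71 + 11.44 = 180.15 million.
Not in labor force = 32.35 + 19.98 + 15.36 + 1.97 + 56.67 = 126.33 million (those not working and not actively searching are outside the labor force — including those who want a job but have given up searching).
Civilian working-age population = 180.15 + 126.33 = 306.48 million.
Unemployment rate = 11.44 / 180.15 = 6.35%.
Labor force participation rate = 180.15 / 306.48 = 58.78%.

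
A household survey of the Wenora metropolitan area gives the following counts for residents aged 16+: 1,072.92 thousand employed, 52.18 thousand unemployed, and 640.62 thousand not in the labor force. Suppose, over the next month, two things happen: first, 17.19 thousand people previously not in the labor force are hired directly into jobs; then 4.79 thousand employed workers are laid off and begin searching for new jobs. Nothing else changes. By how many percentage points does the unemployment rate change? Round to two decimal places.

The unemployment rate changes by +0.35 percentage points.

Initially, labor force = 1,072.92 + 52.18 = 1,125.10 thousand, so u = 52.18/1,125.10 = 4.64%.
After the first change, employed and labor force both rise by 17.19; unemployed unchanged → E = 1,090.11, U = 52.18, labor force = 1,142.29 thousand.
After the second change, employed falls and unemployed rises by 4.79; labor force unchanged → E = 1,085.32, U = 56.97, labor force = 1,142.29 thousand.
New unemployment rate = 56.97 / 1,142.29 = 4.99%.
Change = 4.99% − 4.64% = +0.35 percentage points.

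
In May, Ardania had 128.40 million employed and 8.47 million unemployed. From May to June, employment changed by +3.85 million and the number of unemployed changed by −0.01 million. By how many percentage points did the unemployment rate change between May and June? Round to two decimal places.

The unemployment rate changed by −0.18 percentage points.

May: labor force = 128.40 + 8.47 = 136.87; u = 8.47/136.87 = 6.19%.
June: labor force = 132.25 + 8.46 = 140.71; u = 8.46/140.71 = 6.01%.
Change = 6.01% − 6.19% = −0.18 pp.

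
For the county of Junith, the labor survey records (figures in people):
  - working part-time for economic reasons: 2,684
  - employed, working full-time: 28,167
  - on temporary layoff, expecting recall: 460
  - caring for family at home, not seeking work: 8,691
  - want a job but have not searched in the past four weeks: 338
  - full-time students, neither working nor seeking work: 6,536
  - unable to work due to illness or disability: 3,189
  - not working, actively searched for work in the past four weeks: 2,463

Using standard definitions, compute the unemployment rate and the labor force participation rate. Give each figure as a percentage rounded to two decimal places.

Unemployment rate ≈ 8.65%; labor force participation rate ≈ 64.30%.

Employed = 2,684 + 28,167 = 30,851 (anyone who worked, including part-time for economic reasons, counts as employed).
Unemployed = 460 + 2,463 = 2,923 (jobless and actively searching, or on temporary layoff).
Labor force = 30,851 + 2,923 = 33,774.
Not in labor force = 8,691 + 338 + 6,536 + 3,189 = 18,754 (those not working and not actively searching are outside the labor force — including those who want a job but have given up searching).
Civilian working-age population = 33,774 + 18,754 = 52,528.
Unemployment rate = 2,923 / 33,774 = 8.65%.
Labor force participation rate = 33,774 / 52,528 = 64.30%.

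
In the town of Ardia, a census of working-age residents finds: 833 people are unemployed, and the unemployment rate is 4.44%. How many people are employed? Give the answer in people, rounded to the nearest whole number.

About 17,928 are employed.

Labor force = U / u = 833 / 0.0444 ≈ 18,761.
Employed = labor force − unemployed = 18,761 − 833 = 17,928.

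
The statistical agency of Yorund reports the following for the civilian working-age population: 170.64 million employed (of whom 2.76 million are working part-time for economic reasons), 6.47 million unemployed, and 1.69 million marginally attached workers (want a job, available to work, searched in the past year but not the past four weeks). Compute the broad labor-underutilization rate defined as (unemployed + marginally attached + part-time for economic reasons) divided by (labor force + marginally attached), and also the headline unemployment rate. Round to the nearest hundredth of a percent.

Broad underutilization rate ≈ 6.11%; headline unemployment rate ≈ 3.65%.

Labor force = 170.64 + 6.47 = 177.11 million.
Numerator = 6.47 + 1.69 + 2.76 = 10.92 million.
Denominator = 177.11 + 1.69 = 178.80 million.
Broad rate = 10.92 / 178.80 = 6.11%.
Headline unemployment rate = 6.47 / 177.11 = 3.65%.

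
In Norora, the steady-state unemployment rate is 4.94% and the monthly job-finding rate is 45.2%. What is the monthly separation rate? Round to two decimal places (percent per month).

Separation rate ≈ 2.35% per month.

From u* = s/(s+f): s = u·f/(1−u).
s = 0.0494 × 45.2 / (1 − 0.0494) = 2.2329 / 0.9506 ≈ 2.35% per month.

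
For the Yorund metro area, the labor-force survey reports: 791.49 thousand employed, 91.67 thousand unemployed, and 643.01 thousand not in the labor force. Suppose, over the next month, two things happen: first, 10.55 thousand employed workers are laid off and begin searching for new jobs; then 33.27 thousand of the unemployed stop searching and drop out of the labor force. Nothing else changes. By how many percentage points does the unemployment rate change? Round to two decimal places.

The unemployment rate changes by −2.27 percentage points.

Initially, labor force = 791.49 + 91.67 = 883.16 thousand, so u = 91.67/883.16 = 10.38%.
After the first change, employed falls and unemployed rises by 10.55; labor force unchanged → E = 780.94, U = 102.22, labor force = 883.16 thousand.
After the second change, unemployed and labor force both fall by 33.27 → E = 780.94, U = 68.95, labor force = 849.89 thousand.
New unemployment rate = 68.95 / 849.89 = 8.11%.
Change = 8.11% − 10.38% = −2.27 percentage points.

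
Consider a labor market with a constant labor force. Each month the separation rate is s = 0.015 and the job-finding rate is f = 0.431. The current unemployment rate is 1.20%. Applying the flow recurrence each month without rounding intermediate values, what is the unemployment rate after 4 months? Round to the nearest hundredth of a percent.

Unemployment rate after four months ≈ 3.16%.

With a fixed labor force, u_{t+1} = u_t + s·(1−u_t) − f·u_t = u_t·(1−s−f) + s.
Here 1−s−f = 0.554 and s = 0.015.
u_1 = 0.012000 × 0.554 + 0.015 = 0.021648.
u_2 = 0.021648 × 0.554 + 0.015 = 0.026993.
u_3 = 0.026993 × 0.554 + 0.015 = 0.029954.
u_4 = 0.029954 × 0.554 + 0.015 = 0.031595.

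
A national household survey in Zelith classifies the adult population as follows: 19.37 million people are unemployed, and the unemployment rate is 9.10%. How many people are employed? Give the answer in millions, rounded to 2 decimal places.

About 193.49 million are employed.

Labor force = U / u = 19.37 / 0.0910 ≈ 212.86 million.
Employed = labor force − unemployed = 212.86 − 19.37 = 193.49 million.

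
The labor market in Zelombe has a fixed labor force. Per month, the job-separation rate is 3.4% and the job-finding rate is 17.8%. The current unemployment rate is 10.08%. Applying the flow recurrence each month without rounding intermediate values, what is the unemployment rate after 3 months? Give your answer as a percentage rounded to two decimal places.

Unemployment rate after three months ≈ 13.12%.

With a fixed labor force, u_{t+1} = u_t + s·(1−u_t) − f·u_t = u_t·(1−s−f) + s.
Here 1−s−f = 0.788 and s = 0.034.
u_1 = 0.100800 × 0.788 + 0.034 = 0.113430.
u_2 = 0.113430 × 0.788 + 0.034 = 0.123383.
u_3 = 0.123383 × 0.788 + 0.034 = 0.131226.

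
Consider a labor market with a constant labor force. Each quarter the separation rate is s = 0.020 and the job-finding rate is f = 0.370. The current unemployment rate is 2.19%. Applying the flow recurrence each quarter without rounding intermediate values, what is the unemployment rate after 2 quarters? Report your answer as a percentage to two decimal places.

With a fixed labor force, u_{t+1} = u_t + s·(1−u_t) − f·u_t = u_t·(1−s−f) + s.
Here 1−s−f = 0.610 and s = 0.020.
u_1 = 0.021900 × 0.610 + 0.020 = 0.033359.
u_2 = 0.033359 × 0.610 + 0.020 = 0.040349.

Unemployment rate after two quarters ≈ 4.03%.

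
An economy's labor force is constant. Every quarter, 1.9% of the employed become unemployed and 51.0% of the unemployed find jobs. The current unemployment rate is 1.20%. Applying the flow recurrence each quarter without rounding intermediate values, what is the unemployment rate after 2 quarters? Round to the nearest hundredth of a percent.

With a fixed labor force, u_{t+1} = u_t + s·(1−u_t) − f·u_t = u_t·(1−s−f) + s.
Here 1−s−f = 0.471 and s = 0.019.
u_1 = 0.012000 × 0.471 + 0.019 = 0.024652.
u_2 = 0.024652 × 0.471 + 0.019 = 0.030611.

Unemployment rate after two quarters ≈ 3.06%.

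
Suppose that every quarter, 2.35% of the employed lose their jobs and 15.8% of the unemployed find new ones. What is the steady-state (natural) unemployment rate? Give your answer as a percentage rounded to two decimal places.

At steady state the flows balance: s·E = f·U, so U/(E+U) = s/(s+f).
u* = 2.35 / (2.35 + 15.8) = 2.35 / 18.15 = 12.95%.

Steady-state unemployment rate ≈ 12.95%.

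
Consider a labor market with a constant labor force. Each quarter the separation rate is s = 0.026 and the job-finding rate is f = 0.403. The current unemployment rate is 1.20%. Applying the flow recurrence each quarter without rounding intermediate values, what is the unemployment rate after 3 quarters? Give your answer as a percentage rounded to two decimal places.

With a fixed labor force, u_{t+1} = u_t + s·(1−u_t) − f·u_t = u_t·(1−s−f) + s.
Here 1−s−f = 0.571 and s = 0.026.
u_1 = 0.012000 × 0.571 + 0.026 = 0.032852.
u_2 = 0.032852 × 0.571 + 0.026 = 0.044758.
u_3 = 0.044758 × 0.571 + 0.026 = 0.051557.

Unemployment rate after three quarters ≈ 5.16%.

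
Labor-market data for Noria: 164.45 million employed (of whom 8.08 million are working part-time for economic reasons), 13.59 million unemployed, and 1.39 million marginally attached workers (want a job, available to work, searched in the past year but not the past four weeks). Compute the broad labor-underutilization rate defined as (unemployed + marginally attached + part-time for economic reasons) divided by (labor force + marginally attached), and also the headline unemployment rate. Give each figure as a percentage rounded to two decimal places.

Labor force = 164.45 + 13.59 = 178.04 million.
Numerator = 13.59 + 1.39 + 8.08 = 23.06 million.
Denominator = 178.04 + 1.39 = 179.43 million.
Broad rate = 23.06 / 179.43 = 12.85%.
Headline unemployment rate = 13.59 / 178.04 = 7.63%.

Broad underutilization rate ≈ 12.85%; headline unemployment rate ≈ 7.63%.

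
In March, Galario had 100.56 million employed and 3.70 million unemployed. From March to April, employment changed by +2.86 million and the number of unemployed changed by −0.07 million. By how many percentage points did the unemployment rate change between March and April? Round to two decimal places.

March: labor force = 100.56 + 3.70 = 104.26; u = 3.70/104.26 = 3.55%.
April: labor force = 103.42 + 3.63 = 107.05; u = 3.63/107.05 = 3.39%.
Change = 3.39% − 3.55% = −0.16 pp.

The unemployment rate changed by −0.16 percentage points.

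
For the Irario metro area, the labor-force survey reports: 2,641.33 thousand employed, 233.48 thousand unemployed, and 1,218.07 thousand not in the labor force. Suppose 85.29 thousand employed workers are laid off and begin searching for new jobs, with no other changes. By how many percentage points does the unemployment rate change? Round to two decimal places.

The unemployment rate changes by +2.97 percentage points.

Initially, labor force = 2,641.33 + 233.48 = 2,874.81 thousand, so u = 233.48/2,874.81 = 8.12%.
After the change, employed falls and unemployed rises by 85.29; labor force unchanged → E = 2,556.04, U = 318.77, labor force = 2,874.81 thousand.
New unemployment rate = 318.77 / 2,874.81 = 11.09%.
Change = 11.09% − 8.12% = +2.97 percentage points.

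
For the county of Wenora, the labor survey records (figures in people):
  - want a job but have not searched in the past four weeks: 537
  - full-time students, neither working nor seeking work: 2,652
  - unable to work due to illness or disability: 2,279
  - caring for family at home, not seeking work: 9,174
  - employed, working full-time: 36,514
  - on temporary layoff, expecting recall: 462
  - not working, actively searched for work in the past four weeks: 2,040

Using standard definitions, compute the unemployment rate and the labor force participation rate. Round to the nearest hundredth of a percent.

Employed = 36,514.
Unemployed = 462 + 2,040 = 2,502 (jobless and actively searching, or on temporary layoff).
Labor force = 36,514 + 2,502 = 39,016.
Not in labor force = 537 + 2,652 + 2,279 + 9,174 = 14,642 (those not working and not actively searching are outside the labor force — including those who want a job but have given up searching).
Civilian working-age population = 39,016 + 14,642 = 53,658.
Unemployment rate = 2,502 / 39,016 = 6.41%.
Labor force participation rate = 39,016 / 53,658 = 72.71%.

Unemployment rate ≈ 6.41%; labor force participation rate ≈ 72.71%.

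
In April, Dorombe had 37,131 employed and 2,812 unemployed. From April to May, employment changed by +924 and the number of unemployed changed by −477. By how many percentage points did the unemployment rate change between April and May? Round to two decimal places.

April: labor force = 37,131 + 2,812 = 39,943; u = 2,812/39,943 = 7.04%.
May: labor force = 38,055 + 2,335 = 40,390; u = 2,335/40,390 = 5.78%.
Change = 5.78% − 7.04% = −1.26 pp.

The unemployment rate changed by −1.26 percentage points.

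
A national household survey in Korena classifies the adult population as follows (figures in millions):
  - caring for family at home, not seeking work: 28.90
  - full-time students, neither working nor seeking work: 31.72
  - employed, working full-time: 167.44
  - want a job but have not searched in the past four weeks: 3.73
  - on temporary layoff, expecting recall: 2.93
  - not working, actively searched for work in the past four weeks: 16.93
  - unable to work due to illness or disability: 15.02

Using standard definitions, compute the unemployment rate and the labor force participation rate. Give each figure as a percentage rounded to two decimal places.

Employed = 167.44 million.
Unemployed = 2.93 + 16.93 = 19.86 million (jobless and actively searching, or on temporary layoff).
Labor force = 167.44 + 19.86 = 187.30 million.
Not in labor force = 28.90 + 31.72 + 3.73 + 15.02 = 79.37 million (those not working and not actively searching are outside the labor force — including those who want a job but have given up searching).
Civilian working-age population = 187.30 + 79.37 = 266.67 million.
Unemployment rate = 19.86 / 187.30 = 10.60%.
Labor force participation rate = 187.30 / 266.67 = 70.24%.

Unemployment rate ≈ 10.60%; labor force participation rate ≈ 70.24%.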